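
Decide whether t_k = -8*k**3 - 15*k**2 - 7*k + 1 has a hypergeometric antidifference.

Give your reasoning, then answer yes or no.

t_(k+1)/t_k = (8*k**3 + 39*k**2 + 61*k + 29)/(8*k**3 + 15*k**2 + 7*k - 1).
Gosper form: A/B · C(k+1)/C(k) with A=1, B=1, C=k**3 + 15*k**2/8 + 7*k/8 - 1/8.
Set up (1)·f(k+1) − (1)·f(k) − (k**3 + 15*k**2/8 + 7*k/8 - 1/8) = 0.
d = 4 from the (0,0,3) case.
Solve for f: f(k) = k*(2*k**3 + k**2 - 2*k - 2)/8 (degree 4 ≤ 4).
So s_k = (B(k−1)f/C)·t_k = (k*(2*k**3 + k**2 - 2*k - 2)/(8*k**3 + 15*k**2 + 7*k - 1))·t_k = k*(-2*k**3 - k**2 + 2*k + 2).
Check: Δs_k = -8*k**3 - 15*k**2 - 7*k + 1. ✓

Yes. s_k = k*(-2*k**3 - k**2 + 2*k + 2).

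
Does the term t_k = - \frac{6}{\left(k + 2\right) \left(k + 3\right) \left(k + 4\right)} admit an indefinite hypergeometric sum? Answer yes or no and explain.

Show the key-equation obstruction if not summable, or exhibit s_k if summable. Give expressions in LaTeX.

r(k) = (k + 2)/(k + 5) after simplifying.
Gosper form: A/B · C(k+1)/C(k) with A=k + 2, B=k + 5, C=1.
f must satisfy (k + 2)·f(k+1) − (k + 4)·f(k) = 1.
From deg A=1, deg B=1, deg C=0: d=2.
Solving with deg f ≤ 2: f(k) = k*(k + 5)/12.
R(k) = B(k−1)·f(k)/C(k) = k*(k + 4)*(k + 5)/12; s_k = R·t_k = k*(-k - 5)/(2*(k + 2)*(k + 3)).
s_(k+1) − s_k = -6/(k**3 + 9*k**2 + 26*k + 24) = t_k.

Yes. s_k = \frac{k \left(- k - 5\right)}{2 \left(k + 2\right) \left(k + 3\right)}.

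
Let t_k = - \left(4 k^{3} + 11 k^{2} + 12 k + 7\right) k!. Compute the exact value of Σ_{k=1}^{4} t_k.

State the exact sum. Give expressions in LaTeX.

r(k) = (4*k**4 + 27*k**3 + 69*k**2 + 80*k + 34)/(4*k**3 + 11*k**2 + 12*k + 7) after simplifying.
Normal form (A,B,C) = (k + 1, 1, k**3 + 11*k**2/4 + 3*k + 7/4).
Solve (k + 1)·f(k+1) − (1)·f(k) = k**3 + 11*k**2/4 + 3*k + 7/4.
deg f ≤ 2 (via 1,0,3).
A polynomial solution: f(k) = (4*k**2 + 3*k - 3)/4.
Certificate R = B(k−1)f/C = (4*k**2 + 3*k - 3)/(4*k**3 + 11*k**2 + 12*k + 7) gives s_k = -(4*k**2 + 3*k - 3)*factorial(k).
Δs = -(4*k**3 + 11*k**2 + 12*k + 7)*factorial(k), as required.
Telescoping: Σ = s_(5) − s_(1) = -13440 − (-4) = -13436.

Σ = -13436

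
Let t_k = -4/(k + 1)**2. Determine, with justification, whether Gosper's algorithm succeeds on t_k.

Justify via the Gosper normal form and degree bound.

Ratio r(k) = (k + 1)**2/(k + 2)**2.
So A=k**2 + 2*k + 1 and B=k**2 + 4*k + 4, with C=1.
Key eq: (k**2 + 2*k + 1)·f(k+1) = (k**2 + 2*k + 1)·f(k) + (1).
From deg A=2, deg B=2, deg C=0: d=0.
Write f(k) = c0. Then LHS − RHS = -1, requiring -1 = 0: contradictory. No certificate.

No — the linear system for f has no solution.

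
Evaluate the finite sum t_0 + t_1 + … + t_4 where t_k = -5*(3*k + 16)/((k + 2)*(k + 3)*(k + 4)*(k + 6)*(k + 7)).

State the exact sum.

Σ = -725/5544

Ratio r(k) = (k + 2)*(k + 6)*(3*k + 19)/((k + 5)*(k + 8)*(3*k + 16)).
Normal form (A,B,C) = (k + 2, k + 8, k**2 + 31*k/3 + 80/3).
Key eq: (k + 2)·f(k+1) = (k + 7)·f(k) + (k**2 + 31*k/3 + 80/3).
d = 5 from the (1,1,2) case.
Match coefficients ⇒ f(k) = k*(k + 4)*(k + 5)*(k**2 + 11*k + 36)/108.
R(k) = B(k−1)·f(k)/C(k) = k*(k + 4)*(k + 7)*(k**2 + 11*k + 36)/(36*(3*k + 16)); s_k = R·t_k = 5*k*(-k**2 - 11*k - 36)/(36*(k**3 + 11*k**2 + 36*k + 36)).
Δs = 5*(-3*k - 16)/(k**5 + 22*k**4 + 185*k**3 + 740*k**2 + 1404*k + 1008), as required.
Sum = s_(5) − s_(0); s_(5) = -725/5544, s_(0) = 0 ⇒ -725/5544.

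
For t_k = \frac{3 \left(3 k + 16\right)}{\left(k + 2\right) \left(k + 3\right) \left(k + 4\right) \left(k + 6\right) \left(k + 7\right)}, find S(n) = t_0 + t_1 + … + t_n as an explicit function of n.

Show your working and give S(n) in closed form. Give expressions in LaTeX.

S(n) = \frac{n^{3} + 14 n^{2} + 61 n + 48}{12 \left(n^{3} + 14 n^{2} + 61 n + 84\right)}

Compute t_(k+1)/t_k: get (k + 2)*(k + 6)*(3*k + 19)/((k + 5)*(k + 8)*(3*k + 16)).
Factor: A=k + 2; B=k + 8; C=k**2 + 31*k/3 + 80/3.
Need (k + 2)·f(k+1) − (k + 7)·f(k) = k**2 + 31*k/3 + 80/3.
deg f ≤ 5 (via 1,1,2).
Match coefficients ⇒ f(k) = k*(k + 4)*(k + 5)*(k**2 + 11*k + 36)/108.
Then R = B(k−1)f/C = k*(k + 4)*(k + 7)*(k**2 + 11*k + 36)/(36*(3*k + 16)), so s_k = R(k)·t_k = k*(k**2 + 11*k + 36)/(12*(k**3 + 11*k**2 + 36*k + 36)).
Check: Δs_k = 3*(3*k + 16)/(k**5 + 22*k**4 + 185*k**3 + 740*k**2 + 1404*k + 1008). ✓
Σ_(k=0)^n t_k = s_(n+1) − s_(0) = ((n**3 + 14*n**2 + 61*n + 48)/(12*(n**3 + 14*n**2 + 61*n + 84))) − (0), i.e. (n**3 + 14*n**2 + 61*n + 48)/(12*(n**3 + 14*n**2 + 61*n + 84)).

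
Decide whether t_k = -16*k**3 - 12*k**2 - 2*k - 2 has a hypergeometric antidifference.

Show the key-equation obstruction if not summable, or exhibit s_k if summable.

Ratio r(k) = (8*k**3 + 30*k**2 + 37*k + 16)/(8*k**3 + 6*k**2 + k + 1).
Factor: A=1; B=1; C=k**3 + 3*k**2/4 + k/8 + 1/8.
Need (1)·f(k+1) − (1)·f(k) = k**3 + 3*k**2/4 + k/8 + 1/8.
d = 4 from the (0,0,3) case.
Coefficient equations give f(k) = k*(4*k**3 - 4*k**2 - k + 3)/16.
Get s_k = R·t_k = k*(-4*k**3 + 4*k**2 + k - 3) with R(k) = B(k−1)f(k)/C(k) = k*(4*k**3 - 4*k**2 - k + 3)/(2*(8*k**3 + 6*k**2 + k + 1)).
Δs = -16*k**3 - 12*k**2 - 2*k - 2, as required.

Yes. s_k = k*(-4*k**3 + 4*k**2 + k - 3).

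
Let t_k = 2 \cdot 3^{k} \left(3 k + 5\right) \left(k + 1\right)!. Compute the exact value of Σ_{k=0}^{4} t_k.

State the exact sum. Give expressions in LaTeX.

Compute t_(k+1)/t_k: get 3*(k + 2)*(3*k + 8)/(3*k + 5).
Normal form (A,B,C) = (3*k + 6, 1, k + 5/3).
f must satisfy (3*k + 6)·f(k+1) − (1)·f(k) = k + 5/3.
Bound: deg f ≤ 0.
Solve for f: f(k) = 1/3 (degree 0 ≤ 0).
Get s_k = R·t_k = 2*3**k*factorial(k + 1) with R(k) = B(k−1)f(k)/C(k) = 1/(3*k + 5).
s_(k+1) − s_k = 2*3**k*(3*k + 5)*factorial(k + 1) = t_k.
Evaluate s at k=5 and k=0: 349920 and 2; difference 349918.

Σ = 349918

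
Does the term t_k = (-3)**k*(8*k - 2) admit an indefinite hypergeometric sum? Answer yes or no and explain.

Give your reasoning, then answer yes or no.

Yes. s_k = 2*(-3)**k*(1 - k).

The ratio is 3*(-4*k - 3)/(4*k - 1).
A = -3, B = 1, C = k - 1/4.
f must satisfy (-3)·f(k+1) − (1)·f(k) = k - 1/4.
Degrees (0,0,1) ⇒ d ≤ 1.
Coefficient equations give f(k) = -(k - 1)/4.
Then R = B(k−1)f/C = -(k - 1)/(4*k - 1), so s_k = R(k)·t_k = 2*(-3)**k*(1 - k).
Verify: (-3)**k*(8*k - 2) matches t_k.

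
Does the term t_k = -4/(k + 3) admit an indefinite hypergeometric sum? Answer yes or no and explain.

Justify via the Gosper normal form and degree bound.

t_(k+1)/t_k = (k + 3)/(k + 4).
A = k + 3, B = k + 4, C = 1.
Solve (k + 3)·f(k+1) − (k + 3)·f(k) = 1.
deg f ≤ 0 (via 1,1,0).
Put f(k) = c0: A·f(k+1) − B(k−1)·f(k) − C = -1; need -1 = 0 — inconsistent ⇒ no f, not summable.

No — t_k has no hypergeometric antidifference.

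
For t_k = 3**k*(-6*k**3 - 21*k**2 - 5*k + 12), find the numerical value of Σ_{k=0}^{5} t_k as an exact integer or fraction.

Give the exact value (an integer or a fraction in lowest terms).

The ratio is 3*(6*k**3 + 39*k**2 + 65*k + 20)/(6*k**3 + 21*k**2 + 5*k - 12).
A = 3, B = 1, C = k**3 + 7*k**2/2 + 5*k/6 - 2.
Solve (3)·f(k+1) − (1)·f(k) = k**3 + 7*k**2/2 + 5*k/6 - 2.
From deg A=0, deg B=0, deg C=3: d=3.
Solve for f: f(k) = (3*k**3 - 3*k**2 - 2*k - 3)/6 (degree 3 ≤ 3).
Get s_k = R·t_k = 3**k*(-3*k**3 + 3*k**2 + 2*k + 3) with R(k) = B(k−1)f(k)/C(k) = (3*k**3 - 3*k**2 - 2*k - 3)/((k + 3)*(6*k**2 + 3*k - 4)).
Δs = 3**k*(-6*k**3 - 21*k**2 - 5*k + 12), as required.
Σ_(k=0)^(5) t_k = s_(6) − s_(0) = -382725 − (3) = -382728.

Σ = -382728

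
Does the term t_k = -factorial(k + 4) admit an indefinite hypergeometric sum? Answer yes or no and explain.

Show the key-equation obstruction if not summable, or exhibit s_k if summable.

Ratio r(k) = k + 5.
Gosper form: A/B · C(k+1)/C(k) with A=k + 5, B=1, C=1.
f must satisfy (k + 5)·f(k+1) − (1)·f(k) = 1.
From deg A=1, deg B=0, deg C=0: d=-1.
deg f ≤ -1 is impossible — no certificate.

No — key equation has no polynomial f.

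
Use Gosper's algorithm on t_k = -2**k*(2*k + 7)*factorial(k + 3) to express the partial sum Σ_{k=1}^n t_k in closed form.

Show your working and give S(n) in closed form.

Step 1: r(k) = 2*(k + 4)*(2*k + 9)/(2*k + 7).
So A=2*k + 8 and B=1, with C=k + 7/2.
Key eq: (2*k + 8)·f(k+1) = (1)·f(k) + (k + 7/2).
d = 0 from the (1,0,1) case.
Coefficient equations give f(k) = 1/2.
Get s_k = R·t_k = -2**k*factorial(k + 3) with R(k) = B(k−1)f(k)/C(k) = 1/(2*k + 7).
Check: Δs_k = -2**k*(2*k + 7)*factorial(k + 3). ✓
Telescope: S(n) = s_(n+1) − s_(1) = -2**(n + 1)*factorial(n + 4) − (-48) = -2*2**n*factorial(n + 4) + 48.

S(n) = -2*2**n*factorial(n + 4) + 48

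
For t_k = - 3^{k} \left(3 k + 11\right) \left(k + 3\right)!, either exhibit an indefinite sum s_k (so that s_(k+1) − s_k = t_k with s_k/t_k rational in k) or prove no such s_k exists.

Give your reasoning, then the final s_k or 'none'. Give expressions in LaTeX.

s_k = - 3^{k} \left(k + 3\right)!

Compute t_(k+1)/t_k: get 3*(k + 4)*(3*k + 14)/(3*k + 11).
Take A(k)=3*k + 12, B(k)=1, C(k)=k + 11/3.
Need (3*k + 12)·f(k+1) − (1)·f(k) = k + 11/3.
Degrees (1,0,1) ⇒ d ≤ 0.
Solve for f: f(k) = 1/3 (degree 0 ≤ 0).
Then R = B(k−1)f/C = 1/(3*k + 11), so s_k = R(k)·t_k = -3**k*factorial(k + 3).
Δs = -3**k*(3*k + 11)*factorial(k + 3), as required.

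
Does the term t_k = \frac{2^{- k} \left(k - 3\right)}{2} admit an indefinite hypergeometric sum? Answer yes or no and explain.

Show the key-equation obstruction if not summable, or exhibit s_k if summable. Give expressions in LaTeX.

Yes. s_k = 2^{- k} \left(2 - k\right).

r(k) = (k - 2)/(2*(k - 3)) after simplifying.
So A=1/2 and B=1, with C=k - 3.
Need (1/2)·f(k+1) − (1)·f(k) = k - 3.
Degrees (0,0,1) ⇒ d ≤ 1.
Match coefficients ⇒ f(k) = -2*(k - 2).
So s_k = (B(k−1)f/C)·t_k = (-2*(k - 2)/(k - 3))·t_k = (2 - k)/2**k.
Check: Δs_k = (k - 3)/(2*2**k). ✓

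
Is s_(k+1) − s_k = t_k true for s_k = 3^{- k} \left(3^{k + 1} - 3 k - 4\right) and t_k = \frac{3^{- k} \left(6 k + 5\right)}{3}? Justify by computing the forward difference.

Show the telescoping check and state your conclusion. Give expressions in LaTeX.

s_(k+1) = 3 - k/3**k - 7/(3*3**k)
s_(k+1) − s_k = (6*k + 5)/(3*3**k)
(s_(k+1) − s_k) − t_k = 0

Valid: the claim telescopes to t_k.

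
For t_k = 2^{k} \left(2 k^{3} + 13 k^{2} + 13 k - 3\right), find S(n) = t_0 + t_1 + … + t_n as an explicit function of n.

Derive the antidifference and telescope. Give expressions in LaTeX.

S(n) = 4 \cdot 2^{n} n^{3} + 14 \cdot 2^{n} n^{2} + 10 \cdot 2^{n} n - 6 \cdot 2^{n} + 3

t_(k+1)/t_k = 2*(2*k**3 + 19*k**2 + 45*k + 25)/(2*k**3 + 13*k**2 + 13*k - 3).
A = 2, B = 1, C = k**3 + 13*k**2/2 + 13*k/2 - 3/2.
f must satisfy (2)·f(k+1) − (1)·f(k) = k**3 + 13*k**2/2 + 13*k/2 - 3/2.
d = 3 from the (0,0,3) case.
A polynomial solution: f(k) = (2*k**3 + k**2 - 3*k - 3)/2.
So s_k = (B(k−1)f/C)·t_k = ((2*k**3 + k**2 - 3*k - 3)/((2*k + 3)*(k**2 + 5*k - 1)))·t_k = 2**k*(2*k**3 + k**2 - 3*k - 3).
Check: Δs_k = 2**k*(2*k**3 + 13*k**2 + 13*k - 3). ✓
Evaluate: s_(n+1) = 2**(n + 1)*(2*n**3 + 7*n**2 + 5*n - 3); subtract s_(0) = -3 ⇒ S(n) = 4*2**n*n**3 + 14*2**n*n**2 + 10*2**n*n - 6*2**n + 3.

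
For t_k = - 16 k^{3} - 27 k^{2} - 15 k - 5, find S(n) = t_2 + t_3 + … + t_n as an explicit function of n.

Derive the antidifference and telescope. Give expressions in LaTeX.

Ratio r(k) = (16*k**3 + 75*k**2 + 117*k + 63)/(16*k**3 + 27*k**2 + 15*k + 5).
Take A(k)=1, B(k)=1, C(k)=k**3 + 27*k**2/16 + 15*k/16 + 5/16.
Need (1)·f(k+1) − (1)·f(k) = k**3 + 27*k**2/16 + 15*k/16 + 5/16.
deg f ≤ 4 (via 0,0,3).
Coefficient equations give f(k) = k*(4*k**3 + k**2 - 2*k + 2)/16.
Get s_k = R·t_k = k*(-4*k**3 - k**2 + 2*k - 2) with R(k) = B(k−1)f(k)/C(k) = k*(4*k**3 + k**2 - 2*k + 2)/(16*k**3 + 27*k**2 + 15*k + 5).
s_(k+1) − s_k = -16*k**3 - 27*k**2 - 15*k - 5 = t_k.
Evaluate: s_(n+1) = -4*n**4 - 17*n**3 - 25*n**2 - 17*n - 5; subtract s_(2) = -68 ⇒ S(n) = -4*n**4 - 17*n**3 - 25*n**2 - 17*n + 63.

S(n) = - 4 n^{4} - 17 n^{3} - 25 n^{2} - 17 n + 63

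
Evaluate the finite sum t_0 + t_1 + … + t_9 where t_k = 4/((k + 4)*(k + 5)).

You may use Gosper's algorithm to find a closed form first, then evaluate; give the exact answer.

Σ = 5/7

Ratio r(k) = (k + 4)/(k + 6).
Take A(k)=k + 4, B(k)=k + 6, C(k)=1.
f must satisfy (k + 4)·f(k+1) − (k + 5)·f(k) = 1.
Bound: deg f ≤ 1.
Coefficient equations give f(k) = k/4.
R(k) = B(k−1)·f(k)/C(k) = k*(k + 5)/4; s_k = R·t_k = k/(k + 4).
Δs = 4/(k**2 + 9*k + 20), as required.
Evaluate s at k=10 and k=0: 5/7 and 0; difference 5/7.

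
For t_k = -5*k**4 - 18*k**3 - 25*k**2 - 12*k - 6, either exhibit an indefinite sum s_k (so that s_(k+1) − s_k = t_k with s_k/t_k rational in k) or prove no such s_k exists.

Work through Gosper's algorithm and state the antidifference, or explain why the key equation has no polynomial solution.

s_k = k*(-k**4 - 2*k**3 - k**2 + 2*k - 4)

Step 1: r(k) = (5*k**4 + 38*k**3 + 109*k**2 + 136*k + 66)/(5*k**4 + 18*k**3 + 25*k**2 + 12*k + 6).
Normal form (A,B,C) = (1, 1, k**4 + 18*k**3/5 + 5*k**2 + 12*k/5 + 6/5).
Key eq: (1)·f(k+1) = (1)·f(k) + (k**4 + 18*k**3/5 + 5*k**2 + 12*k/5 + 6/5).
Bound: deg f ≤ 5.
A polynomial solution: f(k) = k*(k**4 + 2*k**3 + k**2 - 2*k + 4)/5.
Certificate R = B(k−1)f/C = k*(k**4 + 2*k**3 + k**2 - 2*k + 4)/(5*k**4 + 18*k**3 + 25*k**2 + 12*k + 6) gives s_k = k*(-k**4 - 2*k**3 - k**2 + 2*k - 4).
Check: Δs_k = -5*k**4 - 18*k**3 - 25*k**2 - 12*k - 6. ✓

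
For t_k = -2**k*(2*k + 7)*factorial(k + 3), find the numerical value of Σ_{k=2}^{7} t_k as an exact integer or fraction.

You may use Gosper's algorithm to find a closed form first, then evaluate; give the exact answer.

Σ = -10218700320

Compute t_(k+1)/t_k: get 2*(k + 4)*(2*k + 9)/(2*k + 7).
Factor: A=2*k + 8; B=1; C=k + 7/2.
f must satisfy (2*k + 8)·f(k+1) − (1)·f(k) = k + 7/2.
Bound: deg f ≤ 0.
Coefficient equations give f(k) = 1/2.
Then R = B(k−1)f/C = 1/(2*k + 7), so s_k = R(k)·t_k = -2**k*factorial(k + 3).
Verify: -2**k*(2*k + 7)*factorial(k + 3) matches t_k.
Telescoping: Σ = s_(8) − s_(2) = -10218700800 − (-480) = -10218700320.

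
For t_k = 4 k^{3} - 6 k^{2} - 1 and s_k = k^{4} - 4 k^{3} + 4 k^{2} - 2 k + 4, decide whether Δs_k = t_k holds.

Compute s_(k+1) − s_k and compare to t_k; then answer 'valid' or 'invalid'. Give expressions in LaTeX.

Valid — Δs_k = t_k.

s_(k+1) = k**4 - 2*k**2 - 2*k + 3
s_(k+1) − s_k = 4*k**3 - 6*k**2 - 1
(s_(k+1) − s_k) − t_k = 0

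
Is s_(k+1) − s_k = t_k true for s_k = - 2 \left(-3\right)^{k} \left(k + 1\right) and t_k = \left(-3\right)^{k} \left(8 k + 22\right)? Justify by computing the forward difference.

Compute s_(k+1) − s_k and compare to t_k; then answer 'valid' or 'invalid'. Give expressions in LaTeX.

s_(k+1) = 6*(-3)**k*(k + 2)
s_(k+1) − s_k = (-3)**k*(8*k + 14)
(s_(k+1) − s_k) − t_k = -8*(-3)**k

Invalid: residual - 8 \left(-3\right)^{k} ≠ 0.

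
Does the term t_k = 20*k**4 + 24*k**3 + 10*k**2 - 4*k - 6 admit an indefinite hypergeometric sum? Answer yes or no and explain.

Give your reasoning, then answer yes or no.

t_(k+1)/t_k = (10*k**4 + 52*k**3 + 101*k**2 + 84*k + 22)/(10*k**4 + 12*k**3 + 5*k**2 - 2*k - 3).
Normal form (A,B,C) = (1, 1, k**4 + 6*k**3/5 + k**2/2 - k/5 - 3/10).
Key eq: (1)·f(k+1) = (1)·f(k) + (k**4 + 6*k**3/5 + k**2/2 - k/5 - 3/10).
From deg A=0, deg B=0, deg C=4: d=5.
Coefficient equations give f(k) = k*(4*k**4 - 4*k**3 - 2*k**2 - k - 3)/20.
R(k) = B(k−1)·f(k)/C(k) = k*(4*k**4 - 4*k**3 - 2*k**2 - k - 3)/(2*(10*k**4 + 12*k**3 + 5*k**2 - 2*k - 3)); s_k = R·t_k = k*(4*k**4 - 4*k**3 - 2*k**2 - k - 3).
Check: Δs_k = 20*k**4 + 24*k**3 + 10*k**2 - 4*k - 6. ✓

Yes. s_k = k*(4*k**4 - 4*k**3 - 2*k**2 - k - 3).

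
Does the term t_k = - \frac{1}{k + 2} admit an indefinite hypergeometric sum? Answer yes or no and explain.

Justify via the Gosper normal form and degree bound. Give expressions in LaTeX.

The ratio is (k + 2)/(k + 3).
So A=k + 2 and B=k + 3, with C=1.
Key eq: (k + 2)·f(k+1) = (k + 2)·f(k) + (1).
d = 0 from the (1,1,0) case.
Put f(k) = c0: A·f(k+1) − B(k−1)·f(k) − C = -1; need -1 = 0 — inconsistent ⇒ no f, not summable.

No — key equation has no polynomial f.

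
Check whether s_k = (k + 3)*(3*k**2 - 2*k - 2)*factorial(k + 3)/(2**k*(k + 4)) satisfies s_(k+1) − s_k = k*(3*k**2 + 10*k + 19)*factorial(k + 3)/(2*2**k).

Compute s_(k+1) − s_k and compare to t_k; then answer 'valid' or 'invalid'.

s_(k+1) = (k + 4)*(3*k**2 + 4*k - 1)*factorial(k + 4)/(2*2**k*(k + 5))
s_(k+1) − s_k = (3*k**5 + 34*k**4 + 147*k**3 + 318*k**2 + 300*k - 4)*factorial(k + 3)/(2*2**k*(k + 4)*(k + 5))
(s_(k+1) − s_k) − t_k = -(3*k**4 + 22*k**3 + 53*k**2 + 80*k + 4)*factorial(k + 3)/(2*2**k*(k + 4)*(k + 5))

Invalid: residual -(3*k**4 + 22*k**3 + 53*k**2 + 80*k + 4)*factorial(k + 3)/(2*2**k*(k + 4)*(k + 5)) ≠ 0.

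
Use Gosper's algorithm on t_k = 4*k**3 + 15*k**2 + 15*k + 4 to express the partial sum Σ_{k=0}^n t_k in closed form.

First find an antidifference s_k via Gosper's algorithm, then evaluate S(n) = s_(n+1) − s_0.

S(n) = n**4 + 7*n**3 + 16*n**2 + 14*n + 4

r(k) = (4*k**3 + 27*k**2 + 57*k + 38)/(4*k**3 + 15*k**2 + 15*k + 4) after simplifying.
So A=1 and B=1, with C=k**3 + 15*k**2/4 + 15*k/4 + 1.
f must satisfy (1)·f(k+1) − (1)·f(k) = k**3 + 15*k**2/4 + 15*k/4 + 1.
Bound: deg f ≤ 4.
Match coefficients ⇒ f(k) = k*(k + 1)*(k**2 + 2*k - 1)/4.
Certificate R = B(k−1)f/C = k*(k**2 + 2*k - 1)/(4*k**2 + 11*k + 4) gives s_k = k*(k**3 + 3*k**2 + k - 1).
Δs = 4*k**3 + 15*k**2 + 15*k + 4, as required.
Evaluate: s_(n+1) = n**4 + 7*n**3 + 16*n**2 + 14*n + 4; subtract s_(0) = 0 ⇒ S(n) = n**4 + 7*n**3 + 16*n**2 + 14*n + 4.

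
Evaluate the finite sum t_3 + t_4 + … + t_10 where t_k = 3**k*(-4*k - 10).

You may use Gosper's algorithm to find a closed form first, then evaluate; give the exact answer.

Σ = -4251312

The ratio is 3*(2*k + 7)/(2*k + 5).
Gosper form: A/B · C(k+1)/C(k) with A=3, B=1, C=k + 5/2.
Key eq: (3)·f(k+1) = (1)·f(k) + (k + 5/2).
Bound: deg f ≤ 1.
Coefficient equations give f(k) = (k + 1)/2.
Certificate R = B(k−1)f/C = (k + 1)/(2*k + 5) gives s_k = -2*3**k*(k + 1).
s_(k+1) − s_k = 3**k*(-4*k - 10) = t_k.
Sum = s_(11) − s_(3); s_(11) = -4251528, s_(3) = -216 ⇒ -4251312.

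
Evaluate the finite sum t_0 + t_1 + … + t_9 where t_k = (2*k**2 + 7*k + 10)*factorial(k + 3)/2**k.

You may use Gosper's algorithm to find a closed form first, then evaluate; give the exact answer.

Σ = 255405138

Compute t_(k+1)/t_k: get (k + 4)*(7*k + 2*(k + 1)**2 + 17)/(2*(2*k**2 + 7*k + 10)).
Take A(k)=k/2 + 2, B(k)=1, C(k)=k**2 + 7*k/2 + 5.
f must satisfy (k/2 + 2)·f(k+1) − (1)·f(k) = k**2 + 7*k/2 + 5.
Degrees (1,0,2) ⇒ d ≤ 1.
Solve for f: f(k) = 2*k + 1 (degree 1 ≤ 1).
So s_k = (B(k−1)f/C)·t_k = (2*(2*k + 1)/(2*k**2 + 7*k + 10))·t_k = 2**(1 - k)*(2*k + 1)*factorial(k + 3).
Δs = (2*k**2 + 7*k + 10)*factorial(k + 3)/2**k, as required.
Telescoping: Σ = s_(10) − s_(0) = 255405150 − (12) = 255405138.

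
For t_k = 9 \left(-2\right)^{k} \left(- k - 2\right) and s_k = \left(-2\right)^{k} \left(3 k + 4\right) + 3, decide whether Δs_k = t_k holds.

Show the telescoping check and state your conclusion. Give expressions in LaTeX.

s_(k+1) = (-2)**(k + 1)*(3*k + 7) + 3
s_(k+1) − s_k = 9*(-2)**k*(-k - 2)
(s_(k+1) − s_k) − t_k = 0

Valid: the claim telescopes to t_k.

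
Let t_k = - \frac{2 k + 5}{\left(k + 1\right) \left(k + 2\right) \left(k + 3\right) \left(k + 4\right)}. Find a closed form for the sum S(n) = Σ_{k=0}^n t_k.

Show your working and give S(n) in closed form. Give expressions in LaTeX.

The ratio is (k + 1)*(2*k + 7)/((k + 5)*(2*k + 5)).
A = k + 1, B = k + 5, C = k + 5/2.
f must satisfy (k + 1)·f(k+1) − (k + 4)·f(k) = k + 5/2.
d = 3 from the (1,1,1) case.
A polynomial solution: f(k) = k*(k + 2)*(k + 4)/6.
R(k) = B(k−1)·f(k)/C(k) = k*(k + 2)*(k + 4)**2/(3*(2*k + 5)); s_k = R·t_k = k*(-k - 4)/(3*(k**2 + 4*k + 3)).
Δs = (-2*k - 5)/(k**4 + 10*k**3 + 35*k**2 + 50*k + 24), as required.
s_(n+1) = (-n**2 - 6*n - 5)/(3*(n**2 + 6*n + 8)) and s_(0) = 0, so S(n) = (-n**2 - 6*n - 5)/(3*(n**2 + 6*n + 8)).

S(n) = \frac{- n^{2} - 6 n - 5}{3 \left(n^{2} + 6 n + 8\right)}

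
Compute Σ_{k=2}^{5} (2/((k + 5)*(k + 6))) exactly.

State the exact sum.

Σ = 8/77

Ratio r(k) = (k + 5)/(k + 7).
Normal form (A,B,C) = (k + 5, k + 7, 1).
Need (k + 5)·f(k+1) − (k + 6)·f(k) = 1.
From deg A=1, deg B=1, deg C=0: d=1.
A polynomial solution: f(k) = k/5.
Then R = B(k−1)f/C = k*(k + 6)/5, so s_k = R(k)·t_k = 2*k/(5*(k + 5)).
s_(k+1) − s_k = 2/(k**2 + 11*k + 30) = t_k.
Sum = s_(6) − s_(2); s_(6) = 12/55, s_(2) = 4/35 ⇒ 8/77.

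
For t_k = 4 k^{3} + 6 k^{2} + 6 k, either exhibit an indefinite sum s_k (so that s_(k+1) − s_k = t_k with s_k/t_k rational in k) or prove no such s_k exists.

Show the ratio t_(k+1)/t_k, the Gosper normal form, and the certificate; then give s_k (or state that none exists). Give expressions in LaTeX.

Compute t_(k+1)/t_k: get (2*k**3 + 9*k**2 + 15*k + 8)/(k*(2*k**2 + 3*k + 3)).
Take A(k)=1, B(k)=1, C(k)=k**3 + 3*k**2/2 + 3*k/2.
Key eq: (1)·f(k+1) = (1)·f(k) + (k**3 + 3*k**2/2 + 3*k/2).
deg f ≤ 4 (via 0,0,3).
Match coefficients ⇒ f(k) = k*(k - 1)*(k**2 + k + 2)/4.
Get s_k = R·t_k = k*(k**3 + k - 2) with R(k) = B(k−1)f(k)/C(k) = (k - 1)*(k**2 + k + 2)/(2*(2*k**2 + 3*k + 3)).
Verify: 2*k*(2*k**2 + 3*k + 3) matches t_k.

s_k = k \left(k^{3} + k - 2\right)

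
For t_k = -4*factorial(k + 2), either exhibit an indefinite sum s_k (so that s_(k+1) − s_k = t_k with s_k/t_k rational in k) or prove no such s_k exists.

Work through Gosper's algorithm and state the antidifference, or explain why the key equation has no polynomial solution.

Compute t_(k+1)/t_k: get k + 3.
A = k + 3, B = 1, C = 1.
Need (k + 3)·f(k+1) − (1)·f(k) = 1.
Degrees (1,0,0) ⇒ d ≤ -1.
d = -1 < 0 ⇒ no nonzero polynomial f; not summable.

none — t_k is not Gosper-summable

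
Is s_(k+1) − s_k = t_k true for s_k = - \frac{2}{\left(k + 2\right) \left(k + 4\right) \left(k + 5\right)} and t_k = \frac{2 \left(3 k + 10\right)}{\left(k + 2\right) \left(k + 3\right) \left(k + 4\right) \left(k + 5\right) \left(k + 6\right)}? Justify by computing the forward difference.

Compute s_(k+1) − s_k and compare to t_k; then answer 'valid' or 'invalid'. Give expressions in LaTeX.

s_(k+1) = -2/((k + 3)*(k + 5)*(k + 6))
s_(k+1) − s_k = 2*(3*k + 10)/(k**5 + 20*k**4 + 155*k**3 + 580*k**2 + 1044*k + 720)
(s_(k+1) − s_k) − t_k = 0

valid (s_(k+1) − s_k reduces to t_k)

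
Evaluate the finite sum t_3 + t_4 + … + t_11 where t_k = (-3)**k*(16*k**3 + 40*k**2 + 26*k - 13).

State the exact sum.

Σ = -3722215491

Step 1: r(k) = 3*(-16*k**3 - 88*k**2 - 154*k - 69)/(16*k**3 + 40*k**2 + 26*k - 13).
A = -3, B = 1, C = k**3 + 5*k**2/2 + 13*k/8 - 13/16.
Solve (-3)·f(k+1) − (1)·f(k) = k**3 + 5*k**2/2 + 13*k/8 - 13/16.
Bound: deg f ≤ 3.
Coefficient equations give f(k) = -(4*k**3 + k**2 - 4*k - 4)/16.
So s_k = (B(k−1)f/C)·t_k = (-(4*k**3 + k**2 - 4*k - 4)/(16*k**3 + 40*k**2 + 26*k - 13))·t_k = (-3)**k*(-4*k**3 - k**2 + 4*k + 4).
s_(k+1) − s_k = (-3)**k*(16*k**3 + 40*k**2 + 26*k - 13) = t_k.
Sum = s_(12) − s_(3); s_(12) = -3722212764, s_(3) = 2727 ⇒ -3722215491.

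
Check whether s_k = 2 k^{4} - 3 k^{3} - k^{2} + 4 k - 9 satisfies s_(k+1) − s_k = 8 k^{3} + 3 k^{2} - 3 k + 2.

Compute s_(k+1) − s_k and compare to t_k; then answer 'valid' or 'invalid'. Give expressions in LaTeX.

valid (s_(k+1) − s_k reduces to t_k)

s_(k+1) = 2*k**4 + 5*k**3 + 2*k**2 + k - 7
s_(k+1) − s_k = 8*k**3 + 3*k**2 - 3*k + 2
(s_(k+1) − s_k) − t_k = 0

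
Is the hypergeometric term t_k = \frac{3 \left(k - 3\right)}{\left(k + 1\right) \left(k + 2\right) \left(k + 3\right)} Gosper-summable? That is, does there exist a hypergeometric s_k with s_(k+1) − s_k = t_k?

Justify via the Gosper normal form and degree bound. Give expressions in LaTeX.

Ratio r(k) = (k - 2)*(k + 1)/((k - 3)*(k + 4)).
Normal form (A,B,C) = (k + 1, k + 4, k - 3).
Solve (k + 1)·f(k+1) − (k + 3)·f(k) = k - 3.
deg f ≤ 2 (via 1,1,1).
A polynomial solution: f(k) = -k*(k + 5)/2.
Certificate R = B(k−1)f/C = -k*(k + 3)*(k + 5)/(2*(k - 3)) gives s_k = 3*k*(-k - 5)/(2*(k + 1)*(k + 2)).
Check: Δs_k = 3*(k - 3)/(k**3 + 6*k**2 + 11*k + 6). ✓

Yes. s_k = \frac{3 k \left(- k - 5\right)}{2 \left(k + 1\right) \left(k + 2\right)}.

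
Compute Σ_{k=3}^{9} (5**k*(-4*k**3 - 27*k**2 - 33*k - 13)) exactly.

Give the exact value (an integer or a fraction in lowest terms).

Step 1: r(k) = 5*(4*k**3 + 39*k**2 + 99*k + 77)/(4*k**3 + 27*k**2 + 33*k + 13).
Gosper form: A/B · C(k+1)/C(k) with A=5, B=1, C=k**3 + 27*k**2/4 + 33*k/4 + 13/4.
Set up (5)·f(k+1) − (1)·f(k) − (k**3 + 27*k**2/4 + 33*k/4 + 13/4) = 0.
Degrees (0,0,3) ⇒ d ≤ 3.
Solve for f: f(k) = (k**3 + 3*k**2 - 3*k + 2)/4 (degree 3 ≤ 3).
R(k) = B(k−1)·f(k)/C(k) = (k**3 + 3*k**2 - 3*k + 2)/(4*k**3 + 27*k**2 + 33*k + 13); s_k = R·t_k = 5**k*(-k**3 - 3*k**2 + 3*k - 2).
s_(k+1) − s_k = 5**k*(-4*k**3 - 27*k**2 - 33*k - 13) = t_k.
Σ_(k=3)^(9) t_k = s_(10) − s_(3) = -12421875000 − (-5875) = -12421869125.

Σ = -12421869125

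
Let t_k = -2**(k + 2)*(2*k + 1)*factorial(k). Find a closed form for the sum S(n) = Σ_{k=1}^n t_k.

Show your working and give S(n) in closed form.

r(k) = 2*(k + 1)*(2*k + 3)/(2*k + 1) after simplifying.
Factor: A=2*k + 2; B=1; C=k + 1/2.
Need (2*k + 2)·f(k+1) − (1)·f(k) = k + 1/2.
From deg A=1, deg B=0, deg C=1: d=0.
Solving with deg f ≤ 0: f(k) = 1/2.
Certificate R = B(k−1)f/C = 1/(2*k + 1) gives s_k = -2**(k + 2)*factorial(k).
Δs = -2**(k + 2)*(2*k + 1)*factorial(k), as required.
Σ_(k=1)^n t_k = s_(n+1) − s_(1) = (-2**(n + 3)*factorial(n + 1)) − (-8), i.e. -8*2**n*factorial(n + 1) + 8.

S(n) = -8*2**n*factorial(n + 1) + 8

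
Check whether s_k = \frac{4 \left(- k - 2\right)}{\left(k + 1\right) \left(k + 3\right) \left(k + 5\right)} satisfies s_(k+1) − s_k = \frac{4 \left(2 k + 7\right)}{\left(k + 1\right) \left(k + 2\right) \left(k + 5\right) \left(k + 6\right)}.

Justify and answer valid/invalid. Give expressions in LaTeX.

s_(k+1) = 4*(-k - 3)/((k + 2)*(k + 4)*(k + 6))
s_(k+1) − s_k = 4*(2*k**3 + 18*k**2 + 52*k + 51)/(k**6 + 21*k**5 + 175*k**4 + 735*k**3 + 1624*k**2 + 1764*k + 720)
(s_(k+1) − s_k) − t_k = 12*(-k**2 - 7*k - 11)/(k**6 + 21*k**5 + 175*k**4 + 735*k**3 + 1624*k**2 + 1764*k + 720)

Invalid: residual \frac{12 \left(- k^{2} - 7 k - 11\right)}{k^{6} + 21 k^{5} + 175 k^{4} + 735 k^{3} + 1624 k^{2} + 1764 k + 720} ≠ 0.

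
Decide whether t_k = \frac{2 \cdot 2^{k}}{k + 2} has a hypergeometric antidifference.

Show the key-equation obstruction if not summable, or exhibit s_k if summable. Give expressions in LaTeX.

r(k) = 2*(k + 2)/(k + 3) after simplifying.
Gosper form: A/B · C(k+1)/C(k) with A=2*k + 4, B=k + 3, C=1.
Set up (2*k + 4)·f(k+1) − (k + 2)·f(k) − (1) = 0.
d = -1 from the (1,1,0) case.
Negative degree bound (-1): no f exists, t_k not Gosper-summable.

No. Not Gosper-summable.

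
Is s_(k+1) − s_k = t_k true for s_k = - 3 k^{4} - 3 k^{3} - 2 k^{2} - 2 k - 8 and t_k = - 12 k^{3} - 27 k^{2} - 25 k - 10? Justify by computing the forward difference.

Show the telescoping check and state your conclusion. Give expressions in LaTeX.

s_(k+1) = -3*k**4 - 15*k**3 - 29*k**2 - 27*k - 18
s_(k+1) − s_k = -12*k**3 - 27*k**2 - 25*k - 10
(s_(k+1) − s_k) − t_k = 0

Valid: the claim telescopes to t_k.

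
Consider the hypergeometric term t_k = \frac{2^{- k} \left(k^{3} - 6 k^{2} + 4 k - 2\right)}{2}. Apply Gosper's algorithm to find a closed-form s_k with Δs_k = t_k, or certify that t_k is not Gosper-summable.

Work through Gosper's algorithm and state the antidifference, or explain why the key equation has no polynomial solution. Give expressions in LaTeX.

s_k = 2^{- k} \left(- k^{3} + 3 k^{2} - k + 3\right)

Compute t_(k+1)/t_k: get (k**3 - 3*k**2 - 5*k - 3)/(2*(k**3 - 6*k**2 + 4*k - 2)).
Gosper form: A/B · C(k+1)/C(k) with A=1/2, B=1, C=k**3 - 6*k**2 + 4*k - 2.
f must satisfy (1/2)·f(k+1) − (1)·f(k) = k**3 - 6*k**2 + 4*k - 2.
Bound: deg f ≤ 3.
Solve for f: f(k) = -2*(k - 3)*(k**2 + 1) (degree 3 ≤ 3).
So s_k = (B(k−1)f/C)·t_k = (-2*(k - 3)*(k**2 + 1)/(k**3 - 6*k**2 + 4*k - 2))·t_k = (-k**3 + 3*k**2 - k + 3)/2**k.
Verify: (k**3 - 6*k**2 + 4*k - 2)/(2*2**k) matches t_k.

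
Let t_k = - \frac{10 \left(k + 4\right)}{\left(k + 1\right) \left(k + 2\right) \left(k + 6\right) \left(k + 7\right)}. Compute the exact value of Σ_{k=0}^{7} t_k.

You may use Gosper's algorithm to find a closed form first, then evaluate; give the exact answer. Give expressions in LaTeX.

Σ = -50/63

Step 1: r(k) = (k + 1)*(k + 5)*(k + 6)/((k + 3)*(k + 4)*(k + 8)).
So A=k + 1 and B=k + 8, with C=k**4 + 16*k**3 + 95*k**2 + 248*k + 240.
Solve (k + 1)·f(k+1) − (k + 7)·f(k) = k**4 + 16*k**3 + 95*k**2 + 248*k + 240.
Degrees (1,1,4) ⇒ d ≤ 6.
Match coefficients ⇒ f(k) = k*(k + 2)*(k + 3)*(k + 4)*(k + 5)*(k + 7)/12.
R(k) = B(k−1)·f(k)/C(k) = k*(k + 2)*(k + 7)**2/(12*(k + 4)); s_k = R·t_k = 5*k*(-k - 7)/(6*(k**2 + 7*k + 6)).
Verify: 10*(-k - 4)/(k**4 + 16*k**3 + 83*k**2 + 152*k + 84) matches t_k.
Evaluate s at k=8 and k=0: -50/63 and 0; difference -50/63.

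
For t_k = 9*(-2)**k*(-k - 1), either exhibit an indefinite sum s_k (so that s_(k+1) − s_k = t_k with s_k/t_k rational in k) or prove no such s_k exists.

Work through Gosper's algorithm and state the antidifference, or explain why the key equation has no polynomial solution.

t_(k+1)/t_k = 2*(-k - 2)/(k + 1).
Factor: A=-2; B=1; C=k + 1.
Solve (-2)·f(k+1) − (1)·f(k) = k + 1.
d = 1 from the (0,0,1) case.
Match coefficients ⇒ f(k) = -(3*k + 1)/9.
Get s_k = R·t_k = (-2)**k*(3*k + 1) with R(k) = B(k−1)f(k)/C(k) = -(3*k + 1)/(9*(k + 1)).
Check: Δs_k = 9*(-2)**k*(-k - 1). ✓

s_k = (-2)**k*(3*k + 1)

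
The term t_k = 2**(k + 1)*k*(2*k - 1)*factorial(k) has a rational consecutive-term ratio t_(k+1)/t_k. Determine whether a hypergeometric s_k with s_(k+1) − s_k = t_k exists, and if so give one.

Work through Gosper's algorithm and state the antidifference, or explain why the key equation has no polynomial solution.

Compute t_(k+1)/t_k: get (k + 1)**2*(4*k + 2)/(k*(2*k - 1)).
Gosper form: A/B · C(k+1)/C(k) with A=2*k + 2, B=1, C=k**2 - k/2.
f must satisfy (2*k + 2)·f(k+1) − (1)·f(k) = k**2 - k/2.
d = 1 from the (1,0,2) case.
Coefficient equations give f(k) = (k - 2)/2.
Then R = B(k−1)f/C = (k - 2)/(k*(2*k - 1)), so s_k = R(k)·t_k = 2**(k + 1)*(k - 2)*factorial(k).
Verify: 2**(k + 1)*k*(2*k - 1)*factorial(k) matches t_k.

s_k = 2**(k + 1)*(k - 2)*factorial(k)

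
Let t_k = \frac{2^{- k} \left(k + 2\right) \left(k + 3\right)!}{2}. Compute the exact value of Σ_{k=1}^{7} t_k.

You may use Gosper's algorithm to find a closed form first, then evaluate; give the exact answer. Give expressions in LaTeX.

Step 1: r(k) = (k + 3)*(k + 4)/(2*(k + 2)).
Take A(k)=k/2 + 2, B(k)=1, C(k)=k + 2.
Solve (k/2 + 2)·f(k+1) − (1)·f(k) = k + 2.
From deg A=1, deg B=0, deg C=1: d=0.
Solving with deg f ≤ 0: f(k) = 2.
R(k) = B(k−1)·f(k)/C(k) = 2/(k + 2); s_k = R·t_k = factorial(k + 3)/2**k.
Verify: (k + 2)*factorial(k + 3)/(2*2**k) matches t_k.
Sum = s_(8) − s_(1); s_(8) = 155925, s_(1) = 12 ⇒ 155913.

Σ = 155913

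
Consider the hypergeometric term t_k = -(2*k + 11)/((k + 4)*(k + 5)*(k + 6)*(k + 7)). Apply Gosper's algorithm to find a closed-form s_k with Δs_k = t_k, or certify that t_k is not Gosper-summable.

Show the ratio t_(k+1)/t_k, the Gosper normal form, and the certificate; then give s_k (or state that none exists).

r(k) = (k + 4)*(2*k + 13)/((k + 8)*(2*k + 11)) after simplifying.
Factor: A=k + 4; B=k + 8; C=k + 11/2.
f must satisfy (k + 4)·f(k+1) − (k + 7)·f(k) = k + 11/2.
d = 3 from the (1,1,1) case.
Solving with deg f ≤ 3: f(k) = k*(k + 5)*(k + 10)/48.
R(k) = B(k−1)·f(k)/C(k) = k*(k + 5)*(k + 7)*(k + 10)/(24*(2*k + 11)); s_k = R·t_k = k*(-k - 10)/(24*(k**2 + 10*k + 24)).
s_(k+1) − s_k = (-2*k - 11)/(k**4 + 22*k**3 + 179*k**2 + 638*k + 840) = t_k.

s_k = k*(-k - 10)/(24*(k**2 + 10*k + 24))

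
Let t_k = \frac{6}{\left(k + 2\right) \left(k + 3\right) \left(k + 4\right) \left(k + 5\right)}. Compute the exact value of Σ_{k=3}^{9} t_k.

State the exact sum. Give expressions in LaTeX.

Σ = 47/5460

Step 1: r(k) = (k + 2)/(k + 6).
Normal form (A,B,C) = (k + 2, k + 6, 1).
Need (k + 2)·f(k+1) − (k + 5)·f(k) = 1.
deg f ≤ 3 (via 1,1,0).
A polynomial solution: f(k) = k*(k**2 + 9*k + 26)/72.
Then R = B(k−1)f/C = k*(k + 5)*(k**2 + 9*k + 26)/72, so s_k = R(k)·t_k = k*(k**2 + 9*k + 26)/(12*(k + 2)*(k + 3)*(k + 4)).
Verify: 6/(k**4 + 14*k**3 + 71*k**2 + 154*k + 120) matches t_k.
Σ_(k=3)^(9) t_k = s_(10) − s_(3) = 15/182 − (31/420) = 47/5460.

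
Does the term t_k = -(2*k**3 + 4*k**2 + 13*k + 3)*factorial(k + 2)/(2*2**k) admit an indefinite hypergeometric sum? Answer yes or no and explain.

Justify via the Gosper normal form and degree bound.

Yes. s_k = -(2*k**2 - 2*k + 3)*factorial(k + 2)/2**k.

Compute t_(k+1)/t_k: get (2*k**4 + 16*k**3 + 57*k**2 + 103*k + 66)/(2*(2*k**3 + 4*k**2 + 13*k + 3)).
So A=k/2 + 3/2 and B=1, with C=k**3 + 2*k**2 + 13*k/2 + 3/2.
Solve (k/2 + 3/2)·f(k+1) − (1)·f(k) = k**3 + 2*k**2 + 13*k/2 + 3/2.
From deg A=1, deg B=0, deg C=3: d=2.
Match coefficients ⇒ f(k) = 2*k**2 - 2*k + 3.
Certificate R = B(k−1)f/C = 2*(2*k**2 - 2*k + 3)/(2*k**3 + 4*k**2 + 13*k + 3) gives s_k = -(2*k**2 - 2*k + 3)*factorial(k + 2)/2**k.
s_(k+1) − s_k = -(2*k**3 + 4*k**2 + 13*k + 3)*factorial(k + 2)/(2*2**k) = t_k.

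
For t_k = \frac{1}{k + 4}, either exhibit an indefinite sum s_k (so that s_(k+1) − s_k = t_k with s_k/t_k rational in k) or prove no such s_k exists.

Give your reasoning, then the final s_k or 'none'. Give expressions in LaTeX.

Ratio r(k) = (k + 4)/(k + 5).
A = k + 4, B = k + 5, C = 1.
Key eq: (k + 4)·f(k+1) = (k + 4)·f(k) + (1).
Bound: deg f ≤ 0.
f = c0 ⇒ A·f(k+1) − B(k−1)·f(k) − C = -1. The system {-1 = 0} is inconsistent; no antidifference.

none — t_k is not Gosper-summable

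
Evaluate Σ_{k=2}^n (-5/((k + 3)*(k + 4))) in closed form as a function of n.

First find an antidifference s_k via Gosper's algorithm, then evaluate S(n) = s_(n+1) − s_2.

r(k) = (k + 3)/(k + 5) after simplifying.
Take A(k)=k + 3, B(k)=k + 5, C(k)=1.
Solve (k + 3)·f(k+1) − (k + 4)·f(k) = 1.
d = 1 from the (1,1,0) case.
A polynomial solution: f(k) = k/3.
Certificate R = B(k−1)f/C = k*(k + 4)/3 gives s_k = -5*k/(3*k + 9).
Verify: -5/(k**2 + 7*k + 12) matches t_k.
s_(n+1) = 5*(-n - 1)/(3*(n + 4)) and s_(2) = -2/3, so S(n) = (1 - n)/(n + 4).

S(n) = (1 - n)/(n + 4)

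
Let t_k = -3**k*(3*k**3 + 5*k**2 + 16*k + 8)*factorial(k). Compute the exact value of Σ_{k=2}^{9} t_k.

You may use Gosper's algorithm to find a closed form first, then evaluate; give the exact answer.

r(k) = 3*(3*k**4 + 17*k**3 + 49*k**2 + 67*k + 32)/(3*k**3 + 5*k**2 + 16*k + 8) after simplifying.
Take A(k)=3*k + 3, B(k)=1, C(k)=k**3 + 5*k**2/3 + 16*k/3 + 8/3.
Set up (3*k + 3)·f(k+1) − (1)·f(k) − (k**3 + 5*k**2/3 + 16*k/3 + 8/3) = 0.
Degrees (1,0,3) ⇒ d ≤ 2.
Match coefficients ⇒ f(k) = (k**2 - k + 4)/3.
Then R = B(k−1)f/C = (k**2 - k + 4)/(3*k**3 + 5*k**2 + 16*k + 8), so s_k = R(k)·t_k = -3**k*(k**2 - k + 4)*factorial(k).
Check: Δs_k = -3**k*(3*k**3 + 5*k**2 + 16*k + 8)*factorial(k). ✓
Evaluate s at k=10 and k=2: -20142039052800 and -108; difference -20142039052692.

Σ = -20142039052692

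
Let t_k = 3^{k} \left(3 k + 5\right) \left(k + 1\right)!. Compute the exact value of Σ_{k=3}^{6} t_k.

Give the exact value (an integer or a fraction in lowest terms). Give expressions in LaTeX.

t_(k+1)/t_k = 3*(k + 2)*(3*k + 8)/(3*k + 5).
So A=3*k + 6 and B=1, with C=k + 5/3.
Set up (3*k + 6)·f(k+1) − (1)·f(k) − (k + 5/3) = 0.
Degrees (1,0,1) ⇒ d ≤ 0.
A polynomial solution: f(k) = 1/3.
So s_k = (B(k−1)f/C)·t_k = (1/(3*k + 5))·t_k = 3**k*factorial(k + 1).
Verify: 3**k*(3*k + 5)*factorial(k + 1) matches t_k.
Σ_(k=3)^(6) t_k = s_(7) − s_(3) = 88179840 − (648) = 88179192.

Σ = 88179192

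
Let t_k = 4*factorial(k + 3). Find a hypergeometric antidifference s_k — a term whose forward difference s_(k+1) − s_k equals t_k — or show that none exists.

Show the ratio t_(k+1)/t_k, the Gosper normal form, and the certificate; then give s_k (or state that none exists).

The ratio is k + 4.
Gosper form: A/B · C(k+1)/C(k) with A=k + 4, B=1, C=1.
f must satisfy (k + 4)·f(k+1) − (1)·f(k) = 1.
Degrees (1,0,0) ⇒ d ≤ -1.
Negative degree bound (-1): no f exists, t_k not Gosper-summable.

none (Gosper's algorithm certifies no s_k)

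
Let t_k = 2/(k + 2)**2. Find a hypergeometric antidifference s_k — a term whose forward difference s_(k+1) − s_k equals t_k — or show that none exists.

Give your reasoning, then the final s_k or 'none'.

The ratio is (k + 2)**2/(k + 3)**2.
Take A(k)=k**2 + 4*k + 4, B(k)=k**2 + 6*k + 9, C(k)=1.
f must satisfy (k**2 + 4*k + 4)·f(k+1) − (k**2 + 4*k + 4)·f(k) = 1.
Degrees (2,2,0) ⇒ d ≤ 0.
Generic f = c0 gives residual -1; -1 = 0 cannot hold, so t_k is not Gosper-summable.

not Gosper-summable; s_k does not exist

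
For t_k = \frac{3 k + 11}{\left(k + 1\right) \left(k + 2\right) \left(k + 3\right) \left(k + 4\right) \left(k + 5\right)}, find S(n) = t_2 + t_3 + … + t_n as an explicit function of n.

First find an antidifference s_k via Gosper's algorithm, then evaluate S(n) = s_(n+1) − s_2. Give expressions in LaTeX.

r(k) = (k + 1)*(3*k + 14)/((k + 6)*(3*k + 11)) after simplifying.
A = k + 1, B = k + 6, C = k + 11/3.
Solve (k + 1)·f(k+1) − (k + 5)·f(k) = k + 11/3.
Bound: deg f ≤ 4.
A polynomial solution: f(k) = k*(k + 3)*(k**2 + 7*k + 14)/24.
Then R = B(k−1)f/C = k*(k + 3)*(k + 5)*(k**2 + 7*k + 14)/(8*(3*k + 11)), so s_k = R(k)·t_k = k*(k**2 + 7*k + 14)/(8*(k**3 + 7*k**2 + 14*k + 8)).
Δs = (3*k + 11)/(k**5 + 15*k**4 + 85*k**3 + 225*k**2 + 274*k + 120), as required.
Σ_(k=2)^n t_k = s_(n+1) − s_(2) = ((n**3 + 10*n**2 + 31*n + 22)/(8*(n**3 + 10*n**2 + 31*n + 30))) − (1/9), i.e. (n**3 + 10*n**2 + 31*n - 42)/(72*(n**3 + 10*n**2 + 31*n + 30)).

S(n) = \frac{n^{3} + 10 n^{2} + 31 n - 42}{72 \left(n^{3} + 10 n^{2} + 31 n + 30\right)}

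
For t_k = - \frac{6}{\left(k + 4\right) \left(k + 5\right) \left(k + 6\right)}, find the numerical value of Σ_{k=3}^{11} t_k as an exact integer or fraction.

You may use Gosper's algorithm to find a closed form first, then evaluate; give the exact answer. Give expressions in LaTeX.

Σ = -81/1904

t_(k+1)/t_k = (k + 4)/(k + 7).
Normal form (A,B,C) = (k + 4, k + 7, 1).
Need (k + 4)·f(k+1) − (k + 6)·f(k) = 1.
deg f ≤ 2 (via 1,1,0).
Match coefficients ⇒ f(k) = k*(k + 9)/40.
Get s_k = R·t_k = 3*k*(-k - 9)/(20*(k + 4)*(k + 5)) with R(k) = B(k−1)f(k)/C(k) = k*(k + 6)*(k + 9)/40.
Δs = -6/(k**3 + 15*k**2 + 74*k + 120), as required.
Evaluate s at k=12 and k=3: -189/1360 and -27/280; difference -81/1904.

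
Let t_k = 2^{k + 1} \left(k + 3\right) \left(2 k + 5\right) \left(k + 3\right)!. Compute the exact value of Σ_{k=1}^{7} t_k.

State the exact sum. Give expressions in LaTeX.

Σ = 183936614208

Step 1: r(k) = (k + 4)**2*(4*k + 14)/((k + 3)*(2*k + 5)).
So A=2*k + 8 and B=1, with C=k**2 + 11*k/2 + 15/2.
Set up (2*k + 8)·f(k+1) − (1)·f(k) − (k**2 + 11*k/2 + 15/2) = 0.
deg f ≤ 1 (via 1,0,2).
Match coefficients ⇒ f(k) = (k + 1)/2.
R(k) = B(k−1)·f(k)/C(k) = (k + 1)/((k + 3)*(2*k + 5)); s_k = R·t_k = 2**(k + 1)*(k + 1)*factorial(k + 3).
s_(k+1) − s_k = 2**(k + 1)*(k + 3)*(2*k + 5)*factorial(k + 3) = t_k.
Telescoping: Σ = s_(8) − s_(1) = 183936614400 − (192) = 183936614208.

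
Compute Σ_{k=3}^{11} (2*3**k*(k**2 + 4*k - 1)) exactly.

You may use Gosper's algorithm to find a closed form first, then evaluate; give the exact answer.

Step 1: r(k) = 3*(k**2 + 6*k + 4)/(k**2 + 4*k - 1).
Gosper form: A/B · C(k+1)/C(k) with A=3, B=1, C=k**2 + 4*k - 1.
Set up (3)·f(k+1) − (1)·f(k) − (k**2 + 4*k - 1) = 0.
From deg A=0, deg B=0, deg C=2: d=2.
Solve for f: f(k) = (k**2 + k - 4)/2 (degree 2 ≤ 2).
Certificate R = B(k−1)f/C = (k**2 + k - 4)/(2*(k**2 + 4*k - 1)) gives s_k = 3**k*(k**2 + k - 4).
Δs = 2*3**k*(k**2 + 4*k - 1), as required.
Telescoping: Σ = s_(12) − s_(3) = 80779032 − (216) = 80778816.

Σ = 80778816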